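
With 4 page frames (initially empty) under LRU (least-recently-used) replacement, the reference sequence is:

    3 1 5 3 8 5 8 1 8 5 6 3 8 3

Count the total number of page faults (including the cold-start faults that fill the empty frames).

6

3: miss, frames {3}
1: miss, frames {3,1}
5: miss, frames {3,1,5}
3: hit
8: miss, frames {1,5,3,8}
5: hit
8: hit
1: hit
8: hit
5: hit
6: miss, evict 3, frames {1,8,5,6}
3: miss, evict 1, frames {8,5,6,3}
8: hit
3: hit
Page faults: 6.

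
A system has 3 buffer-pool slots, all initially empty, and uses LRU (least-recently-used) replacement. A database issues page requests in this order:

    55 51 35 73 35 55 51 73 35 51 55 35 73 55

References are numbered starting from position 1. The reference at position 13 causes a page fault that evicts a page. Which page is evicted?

pos 1: 55: fault, frames {55}
pos 2: 51: fault, frames {55,51}
pos 3: 35: fault, frames {55,51,35}
pos 4: 73: fault, evict 55, frames {51,35,73}
pos 5: 35: hit
pos 6: 55: fault, evict 51, frames {73,35,55}
pos 7: 51: fault, evict 73, frames {35,55,51}
pos 8: 73: fault, evict 35, frames {55,51,73}
pos 9: 35: fault, evict 55, frames {51,73,35}
pos 10: 51: hit
pos 11: 55: fault, evict 73, frames {35,51,55}
pos 12: 35: hit
pos 13: 73: fault, evict 51, frames {55,35,73}
At position 13, page 51 is evicted.

51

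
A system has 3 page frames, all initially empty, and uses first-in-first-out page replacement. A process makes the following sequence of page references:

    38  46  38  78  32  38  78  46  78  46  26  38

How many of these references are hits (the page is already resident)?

3

38 → miss, frames {38}
46 → miss, frames {38,46}
38 → hit
78 → miss, frames {38,46,78}
32 → miss, evict 38, frames {46,78,32}
38 → miss, evict 46, frames {78,32,38}
78 → hit
46 → miss, evict 78, frames {32,38,46}
78 → miss, evict 32, frames {38,46,78}
46 → hit
26 → miss, evict 38, frames {46,78,26}
38 → miss, evict 46, frames {78,26,38}
Hits: 3.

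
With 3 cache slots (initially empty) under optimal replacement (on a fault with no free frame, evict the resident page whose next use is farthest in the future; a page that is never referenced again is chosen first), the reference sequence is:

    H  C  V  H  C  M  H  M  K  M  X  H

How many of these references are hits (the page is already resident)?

6

H → miss, frames (H)
C → miss, frames (H C)
V → miss, frames (H C V)
H → hit
C → hit
M → miss, evict V, frames (H C M)
H → hit
M → hit
K → miss, evict C, frames (H M K)
M → hit
X → miss, evict K, frames (H M X)
H → hit
Hits: 6.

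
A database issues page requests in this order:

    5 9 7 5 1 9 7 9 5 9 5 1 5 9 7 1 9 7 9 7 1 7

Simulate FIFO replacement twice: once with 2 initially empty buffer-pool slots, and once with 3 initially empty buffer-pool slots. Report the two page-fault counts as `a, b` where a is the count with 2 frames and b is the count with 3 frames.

2 frames: F F F F F F F . F F . F F F F F F F . . F . → 17 faults.
3 frames: F F F . F . . . F F . . . . F F . . . . . . → 8 faults.
8 < 17: adding a frame reduced faults, as is typical.

17, 8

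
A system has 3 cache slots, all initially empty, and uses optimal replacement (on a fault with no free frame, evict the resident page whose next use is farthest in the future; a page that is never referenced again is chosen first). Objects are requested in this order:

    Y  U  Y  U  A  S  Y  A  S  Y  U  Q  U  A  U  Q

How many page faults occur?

Y → fault, frames [Y]
U → fault, frames [Y, U]
Y → hit
U → hit
A → fault, frames [Y, U, A]
S → fault, evict U, frames [Y, A, S]
Y → hit
A → hit
S → hit
Y → hit
U → fault, evict S, frames [Y, A, U]
Q → fault, evict Y, frames [A, U, Q]
U → hit
A → hit
U → hit
Q → hit
Page faults: 6.

6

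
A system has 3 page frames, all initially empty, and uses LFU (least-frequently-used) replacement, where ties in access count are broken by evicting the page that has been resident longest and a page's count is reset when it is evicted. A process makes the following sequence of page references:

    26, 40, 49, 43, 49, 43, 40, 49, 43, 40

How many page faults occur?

26 → fault, frames [26]
40 → fault, frames [26, 40]
49 → fault, frames [26, 40, 49]
43 → fault, evict 26, frames [40, 49, 43]
49 → hit
43 → hit
40 → hit
49 → hit
43 → hit
40 → hit
Page faults: 4.

4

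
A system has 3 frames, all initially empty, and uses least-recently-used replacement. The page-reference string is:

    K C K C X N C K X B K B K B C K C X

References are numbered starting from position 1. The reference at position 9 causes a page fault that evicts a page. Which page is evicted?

N

pos 1: K -> fault, frames [K]
pos 2: C -> fault, frames [K, C]
pos 3: K -> hit
pos 4: C -> hit
pos 5: X -> fault, frames [K, C, X]
pos 6: N -> fault, evict K, frames [C, X, N]
pos 7: C -> hit
pos 8: K -> fault, evict X, frames [N, C, K]
pos 9: X -> fault, evict N, frames [C, K, X]
At position 9, page N is evicted.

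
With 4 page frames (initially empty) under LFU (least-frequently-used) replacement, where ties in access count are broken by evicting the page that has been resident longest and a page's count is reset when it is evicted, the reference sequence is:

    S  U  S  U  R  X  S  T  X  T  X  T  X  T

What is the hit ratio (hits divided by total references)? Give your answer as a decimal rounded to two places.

0.64

S -> fault, frames {S}
U -> fault, frames {S,U}
S -> hit
U -> hit
R -> fault, frames {S,U,R}
X -> fault, frames {S,U,R,X}
S -> hit
T -> fault, evict R, frames {S,U,X,T}
X -> hit
T -> hit
X -> hit
T -> hit
X -> hit
T -> hit
Hits: 9 of 14 references → 9/14 = 0.6429.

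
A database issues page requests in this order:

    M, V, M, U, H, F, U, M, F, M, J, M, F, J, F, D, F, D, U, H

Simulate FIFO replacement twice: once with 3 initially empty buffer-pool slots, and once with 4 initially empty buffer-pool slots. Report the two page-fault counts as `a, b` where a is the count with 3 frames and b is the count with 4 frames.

11, 10

3 frames: F F . F F F . F . . F . . . . F F . F F → 11 faults.
4 frames: F F . F F F . F . . F . . . . F . . F F → 10 faults.
10 < 11: adding a frame reduced faults, as is typical.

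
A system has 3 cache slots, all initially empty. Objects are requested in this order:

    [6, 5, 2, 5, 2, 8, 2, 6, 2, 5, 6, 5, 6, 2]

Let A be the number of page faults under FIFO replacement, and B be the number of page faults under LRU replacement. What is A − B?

1

Under FIFO: F F F . . F . F . F . . . F → 7 faults.
Under LRU: F F F . . F . F . F . . . . → 6 faults.
A − B = 7 − 6 = 1.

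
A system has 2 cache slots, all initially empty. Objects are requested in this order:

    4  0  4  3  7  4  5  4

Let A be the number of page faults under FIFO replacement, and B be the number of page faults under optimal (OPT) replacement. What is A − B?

Under FIFO: F F . F F F F . → 6 faults.
Under OPT: F F . F F . F . → 5 faults.
A − B = 6 − 5 = 1.

1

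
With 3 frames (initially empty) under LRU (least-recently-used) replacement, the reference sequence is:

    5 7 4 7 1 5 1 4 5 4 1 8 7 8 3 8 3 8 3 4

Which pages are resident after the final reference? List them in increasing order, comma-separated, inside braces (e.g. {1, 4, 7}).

5 -> miss, frames {5}
7 -> miss, frames {5,7}
4 -> miss, frames {5,7,4}
7 -> hit
1 -> miss, evict 5, frames {4,7,1}
5 -> miss, evict 4, frames {7,1,5}
1 -> hit
4 -> miss, evict 7, frames {5,1,4}
5 -> hit
4 -> hit
1 -> hit
8 -> miss, evict 5, frames {4,1,8}
7 -> miss, evict 4, frames {1,8,7}
8 -> hit
3 -> miss, evict 1, frames {7,8,3}
8 -> hit
3 -> hit
8 -> hit
3 -> hit
4 -> miss, evict 7, frames {8,3,4}

{3, 4, 8}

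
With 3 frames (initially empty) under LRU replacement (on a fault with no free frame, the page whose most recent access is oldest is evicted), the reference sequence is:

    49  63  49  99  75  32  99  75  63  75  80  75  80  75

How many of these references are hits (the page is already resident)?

49 → miss, frames [49]
63 → miss, frames [49, 63]
49 → hit
99 → miss, frames [63, 49, 99]
75 → miss, evict 63, frames [49, 99, 75]
32 → miss, evict 49, frames [99, 75, 32]
99 → hit
75 → hit
63 → miss, evict 32, frames [99, 75, 63]
75 → hit
80 → miss, evict 99, frames [63, 75, 80]
75 → hit
80 → hit
75 → hit
Hits: 7.

7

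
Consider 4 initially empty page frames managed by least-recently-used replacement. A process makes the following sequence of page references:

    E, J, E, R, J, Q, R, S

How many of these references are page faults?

E: miss, frames [E]
J: miss, frames [E, J]
E: hit
R: miss, frames [J, E, R]
J: hit
Q: miss, frames [E, R, J, Q]
R: hit
S: miss, evict E, frames [J, Q, R, S]
Page faults: 5.

5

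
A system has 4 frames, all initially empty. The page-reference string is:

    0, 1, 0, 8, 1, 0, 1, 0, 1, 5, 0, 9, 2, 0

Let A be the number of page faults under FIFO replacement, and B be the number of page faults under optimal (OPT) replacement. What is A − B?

1

Under FIFO: F F . F . . . . . F . F F F → 7 faults.
Under OPT: F F . F . . . . . F . F F . → 6 faults.
A − B = 7 − 6 = 1.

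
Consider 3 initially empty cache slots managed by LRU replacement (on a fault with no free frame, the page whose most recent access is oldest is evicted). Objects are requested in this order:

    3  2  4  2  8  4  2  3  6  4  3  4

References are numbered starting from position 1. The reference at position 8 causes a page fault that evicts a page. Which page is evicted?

8

pos 1: 3 → fault, frames {3}
pos 2: 2 → fault, frames {3,2}
pos 3: 4 → fault, frames {3,2,4}
pos 4: 2 → hit
pos 5: 8 → fault, evict 3, frames {4,2,8}
pos 6: 4 → hit
pos 7: 2 → hit
pos 8: 3 → fault, evict 8, frames {4,2,3}
At position 8, page 8 is evicted.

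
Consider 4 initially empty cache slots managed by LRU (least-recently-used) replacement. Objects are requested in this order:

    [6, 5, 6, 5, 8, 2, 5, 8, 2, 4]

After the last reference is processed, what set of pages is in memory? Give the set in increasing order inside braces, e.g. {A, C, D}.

6 → fault, frames [6]
5 → fault, frames [6, 5]
6 → hit
5 → hit
8 → fault, frames [6, 5, 8]
2 → fault, frames [6, 5, 8, 2]
5 → hit
8 → hit
2 → hit
4 → fault, evict 6, frames [5, 8, 2, 4]

{2, 4, 5, 8}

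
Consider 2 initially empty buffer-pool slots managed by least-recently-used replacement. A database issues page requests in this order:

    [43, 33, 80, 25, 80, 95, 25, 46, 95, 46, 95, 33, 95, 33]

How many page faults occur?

9

43 -> miss, frames [43]
33 -> miss, frames [43, 33]
80 -> miss, evict 43, frames [33, 80]
25 -> miss, evict 33, frames [80, 25]
80 -> hit
95 -> miss, evict 25, frames [80, 95]
25 -> miss, evict 80, frames [95, 25]
46 -> miss, evict 95, frames [25, 46]
95 -> miss, evict 25, frames [46, 95]
46 -> hit
95 -> hit
33 -> miss, evict 46, frames [95, 33]
95 -> hit
33 -> hit
Page faults: 9.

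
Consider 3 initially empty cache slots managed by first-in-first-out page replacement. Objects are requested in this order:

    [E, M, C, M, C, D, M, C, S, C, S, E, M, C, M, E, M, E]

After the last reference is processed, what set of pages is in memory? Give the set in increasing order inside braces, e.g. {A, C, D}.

E: miss, frames (E)
M: miss, frames (E M)
C: miss, frames (E M C)
M: hit
C: hit
D: miss, evict E, frames (M C D)
M: hit
C: hit
S: miss, evict M, frames (C D S)
C: hit
S: hit
E: miss, evict C, frames (D S E)
M: miss, evict D, frames (S E M)
C: miss, evict S, frames (E M C)
M: hit
E: hit
M: hit
E: hit

{C, E, M}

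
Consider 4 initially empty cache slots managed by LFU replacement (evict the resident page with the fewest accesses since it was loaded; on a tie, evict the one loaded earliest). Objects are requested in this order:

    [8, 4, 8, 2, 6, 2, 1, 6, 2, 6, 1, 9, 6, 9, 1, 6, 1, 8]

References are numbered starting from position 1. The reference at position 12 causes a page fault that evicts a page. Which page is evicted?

8

pos 1: 8 -> miss, frames (8)
pos 2: 4 -> miss, frames (8 4)
pos 3: 8 -> hit
pos 4: 2 -> miss, frames (8 4 2)
pos 5: 6 -> miss, frames (8 4 2 6)
pos 6: 2 -> hit
pos 7: 1 -> miss, evict 4, frames (8 2 6 1)
pos 8: 6 -> hit
pos 9: 2 -> hit
pos 10: 6 -> hit
pos 11: 1 -> hit
pos 12: 9 -> miss, evict 8, frames (2 6 1 9)
At position 12, page 8 is evicted.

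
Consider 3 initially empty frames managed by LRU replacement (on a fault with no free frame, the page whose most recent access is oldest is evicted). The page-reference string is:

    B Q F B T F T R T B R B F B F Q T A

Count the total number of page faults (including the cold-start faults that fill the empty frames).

B: fault, frames (B)
Q: fault, frames (B Q)
F: fault, frames (B Q F)
B: hit
T: fault, evict Q, frames (F B T)
F: hit
T: hit
R: fault, evict B, frames (F T R)
T: hit
B: fault, evict F, frames (R T B)
R: hit
B: hit
F: fault, evict T, frames (R B F)
B: hit
F: hit
Q: fault, evict R, frames (B F Q)
T: fault, evict B, frames (F Q T)
A: fault, evict F, frames (Q T A)
Page faults: 10.

10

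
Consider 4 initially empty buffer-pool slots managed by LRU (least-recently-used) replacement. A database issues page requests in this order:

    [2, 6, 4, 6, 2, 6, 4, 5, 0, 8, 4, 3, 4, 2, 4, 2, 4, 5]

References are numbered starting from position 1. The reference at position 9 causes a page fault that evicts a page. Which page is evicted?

pos 1: 2 → fault, frames {2}
pos 2: 6 → fault, frames {2,6}
pos 3: 4 → fault, frames {2,6,4}
pos 4: 6 → hit
pos 5: 2 → hit
pos 6: 6 → hit
pos 7: 4 → hit
pos 8: 5 → fault, frames {2,6,4,5}
pos 9: 0 → fault, evict 2, frames {6,4,5,0}
At position 9, page 2 is evicted.

2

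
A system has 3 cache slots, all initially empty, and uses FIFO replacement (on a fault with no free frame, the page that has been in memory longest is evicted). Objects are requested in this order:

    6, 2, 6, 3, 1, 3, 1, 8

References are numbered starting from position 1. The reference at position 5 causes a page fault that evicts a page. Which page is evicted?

pos 1: 6 → fault, frames {6}
pos 2: 2 → fault, frames {6,2}
pos 3: 6 → hit
pos 4: 3 → fault, frames {6,2,3}
pos 5: 1 → fault, evict 6, frames {2,3,1}
At position 5, page 6 is evicted.

6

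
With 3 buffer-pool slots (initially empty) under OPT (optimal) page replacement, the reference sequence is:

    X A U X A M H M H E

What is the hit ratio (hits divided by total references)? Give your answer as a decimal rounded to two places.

0.40

X: fault, frames {X}
A: fault, frames {X,A}
U: fault, frames {X,A,U}
X: hit
A: hit
M: fault, evict U, frames {X,A,M}
H: fault, evict A, frames {X,M,H}
M: hit
H: hit
E: fault, evict H, frames {X,M,E}
Hits: 4 of 10 references → 4/10 = 0.4000.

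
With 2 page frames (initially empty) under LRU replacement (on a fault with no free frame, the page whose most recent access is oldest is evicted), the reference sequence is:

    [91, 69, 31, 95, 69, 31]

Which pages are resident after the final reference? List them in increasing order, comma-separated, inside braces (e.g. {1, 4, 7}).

91 → fault, frames {91}
69 → fault, frames {91,69}
31 → fault, evict 91, frames {69,31}
95 → fault, evict 69, frames {31,95}
69 → fault, evict 31, frames {95,69}
31 → fault, evict 95, frames {69,31}

{31, 69}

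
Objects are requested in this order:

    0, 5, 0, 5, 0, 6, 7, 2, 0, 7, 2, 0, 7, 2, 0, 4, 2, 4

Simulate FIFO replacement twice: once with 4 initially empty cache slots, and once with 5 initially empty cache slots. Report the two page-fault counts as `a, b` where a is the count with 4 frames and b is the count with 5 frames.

7, 6

4 frames: F F . . . F F F F . . . . . . F . . → 7 faults.
5 frames: F F . . . F F F . . . . . . . F . . → 6 faults.
6 < 7: adding a frame reduced faults, as is typical.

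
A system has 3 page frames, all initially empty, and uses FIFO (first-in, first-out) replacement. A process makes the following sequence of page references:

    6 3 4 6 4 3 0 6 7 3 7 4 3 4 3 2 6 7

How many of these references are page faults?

11

6 -> miss, frames {6}
3 -> miss, frames {6,3}
4 -> miss, frames {6,3,4}
6 -> hit
4 -> hit
3 -> hit
0 -> miss, evict 6, frames {3,4,0}
6 -> miss, evict 3, frames {4,0,6}
7 -> miss, evict 4, frames {0,6,7}
3 -> miss, evict 0, frames {6,7,3}
7 -> hit
4 -> miss, evict 6, frames {7,3,4}
3 -> hit
4 -> hit
3 -> hit
2 -> miss, evict 7, frames {3,4,2}
6 -> miss, evict 3, frames {4,2,6}
7 -> miss, evict 4, frames {2,6,7}
Page faults: 11.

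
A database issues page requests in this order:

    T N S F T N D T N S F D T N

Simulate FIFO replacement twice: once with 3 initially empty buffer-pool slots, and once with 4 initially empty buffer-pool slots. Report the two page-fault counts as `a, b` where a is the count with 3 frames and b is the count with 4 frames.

11, 12

3 frames: F F F F F F F . . F F . F F → 11 faults.
4 frames: F F F F . . F F F F F F F F → 12 faults.
12 > 11: adding a frame increased faults — Belady's anomaly.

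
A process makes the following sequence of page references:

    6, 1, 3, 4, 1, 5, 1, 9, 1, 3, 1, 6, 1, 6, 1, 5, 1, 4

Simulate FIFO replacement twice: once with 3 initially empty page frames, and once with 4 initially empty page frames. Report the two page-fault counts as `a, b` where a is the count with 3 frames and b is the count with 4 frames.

3 frames: F F F F . F F F . F . F F . . F . F → 12 faults.
4 frames: F F F F . F . F F F . F . . . F . F → 11 faults.
11 < 12: adding a frame reduced faults, as is typical.

12, 11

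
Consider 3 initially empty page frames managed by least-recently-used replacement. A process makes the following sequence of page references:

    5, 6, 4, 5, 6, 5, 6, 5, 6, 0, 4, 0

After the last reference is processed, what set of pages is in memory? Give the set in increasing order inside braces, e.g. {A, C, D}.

{0, 4, 6}

5 -> miss, frames [5]
6 -> miss, frames [5, 6]
4 -> miss, frames [5, 6, 4]
5 -> hit
6 -> hit
5 -> hit
6 -> hit
5 -> hit
6 -> hit
0 -> miss, evict 4, frames [5, 6, 0]
4 -> miss, evict 5, frames [6, 0, 4]
0 -> hit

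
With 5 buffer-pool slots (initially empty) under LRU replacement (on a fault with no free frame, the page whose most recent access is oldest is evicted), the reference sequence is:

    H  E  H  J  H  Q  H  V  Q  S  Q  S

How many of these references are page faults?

H: fault, frames {H}
E: fault, frames {H,E}
H: hit
J: fault, frames {E,H,J}
H: hit
Q: fault, frames {E,J,H,Q}
H: hit
V: fault, frames {E,J,Q,H,V}
Q: hit
S: fault, evict E, frames {J,H,V,Q,S}
Q: hit
S: hit
Page faults: 6.

6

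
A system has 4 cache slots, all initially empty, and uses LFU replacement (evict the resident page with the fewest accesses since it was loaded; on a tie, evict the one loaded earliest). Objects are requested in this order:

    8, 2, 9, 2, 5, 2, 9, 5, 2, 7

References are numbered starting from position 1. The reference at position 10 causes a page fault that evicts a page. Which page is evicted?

pos 1: 8: miss, frames [8]
pos 2: 2: miss, frames [8, 2]
pos 3: 9: miss, frames [8, 2, 9]
pos 4: 2: hit
pos 5: 5: miss, frames [8, 2, 9, 5]
pos 6: 2: hit
pos 7: 9: hit
pos 8: 5: hit
pos 9: 2: hit
pos 10: 7: miss, evict 8, frames [2, 9, 5, 7]
At position 10, page 8 is evicted.

8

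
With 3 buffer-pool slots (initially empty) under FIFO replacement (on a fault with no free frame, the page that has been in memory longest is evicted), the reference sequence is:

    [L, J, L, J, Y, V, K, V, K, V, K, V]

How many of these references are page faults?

L -> fault, frames [L]
J -> fault, frames [L, J]
L -> hit
J -> hit
Y -> fault, frames [L, J, Y]
V -> fault, evict L, frames [J, Y, V]
K -> fault, evict J, frames [Y, V, K]
V -> hit
K -> hit
V -> hit
K -> hit
V -> hit
Page faults: 5.

5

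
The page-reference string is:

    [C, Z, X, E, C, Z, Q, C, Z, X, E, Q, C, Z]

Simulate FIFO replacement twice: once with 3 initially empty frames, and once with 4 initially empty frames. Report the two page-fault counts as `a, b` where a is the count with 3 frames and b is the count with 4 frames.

3 frames: F F F F F F F . . F F . F F → 11 faults.
4 frames: F F F F . . F F F F F F F F → 12 faults.
12 > 11: adding a frame increased faults — Belady's anomaly.

11, 12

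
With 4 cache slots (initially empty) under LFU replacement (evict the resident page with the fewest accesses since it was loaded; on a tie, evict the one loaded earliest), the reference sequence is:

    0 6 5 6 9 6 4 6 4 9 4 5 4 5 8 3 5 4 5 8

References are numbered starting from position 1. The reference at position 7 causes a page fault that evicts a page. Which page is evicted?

pos 1: 0 -> miss, frames [0]
pos 2: 6 -> miss, frames [0, 6]
pos 3: 5 -> miss, frames [0, 6, 5]
pos 4: 6 -> hit
pos 5: 9 -> miss, frames [0, 6, 5, 9]
pos 6: 6 -> hit
pos 7: 4 -> miss, evict 0, frames [6, 5, 9, 4]
At position 7, page 0 is evicted.

0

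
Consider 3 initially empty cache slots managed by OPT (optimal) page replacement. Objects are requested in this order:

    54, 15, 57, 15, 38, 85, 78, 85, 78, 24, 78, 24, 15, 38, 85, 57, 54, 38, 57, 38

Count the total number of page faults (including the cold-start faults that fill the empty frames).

54 -> fault, frames [54]
15 -> fault, frames [54, 15]
57 -> fault, frames [54, 15, 57]
15 -> hit
38 -> fault, evict 54, frames [15, 57, 38]
85 -> fault, evict 57, frames [15, 38, 85]
78 -> fault, evict 38, frames [15, 85, 78]
85 -> hit
78 -> hit
24 -> fault, evict 85, frames [15, 78, 24]
78 -> hit
24 -> hit
15 -> hit
38 -> fault, evict 24, frames [15, 78, 38]
85 -> fault, evict 78, frames [15, 38, 85]
57 -> fault, evict 85, frames [15, 38, 57]
54 -> fault, evict 15, frames [38, 57, 54]
38 -> hit
57 -> hit
38 -> hit
Page faults: 11.

11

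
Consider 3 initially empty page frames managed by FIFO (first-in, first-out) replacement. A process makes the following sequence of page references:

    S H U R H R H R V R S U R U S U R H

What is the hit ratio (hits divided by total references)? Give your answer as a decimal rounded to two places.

0.50

S -> fault, frames {S}
H -> fault, frames {S,H}
U -> fault, frames {S,H,U}
R -> fault, evict S, frames {H,U,R}
H -> hit
R -> hit
H -> hit
R -> hit
V -> fault, evict H, frames {U,R,V}
R -> hit
S -> fault, evict U, frames {R,V,S}
U -> fault, evict R, frames {V,S,U}
R -> fault, evict V, frames {S,U,R}
U -> hit
S -> hit
U -> hit
R -> hit
H -> fault, evict S, frames {U,R,H}
Hits: 9 of 18 references → 9/18 = 0.5000.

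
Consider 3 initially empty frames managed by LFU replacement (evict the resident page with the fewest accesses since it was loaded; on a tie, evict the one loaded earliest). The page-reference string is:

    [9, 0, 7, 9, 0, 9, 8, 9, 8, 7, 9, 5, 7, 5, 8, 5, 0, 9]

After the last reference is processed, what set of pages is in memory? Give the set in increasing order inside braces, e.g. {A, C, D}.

9 -> miss, frames {9}
0 -> miss, frames {9,0}
7 -> miss, frames {9,0,7}
9 -> hit
0 -> hit
9 -> hit
8 -> miss, evict 7, frames {9,0,8}
9 -> hit
8 -> hit
7 -> miss, evict 0, frames {9,8,7}
9 -> hit
5 -> miss, evict 7, frames {9,8,5}
7 -> miss, evict 5, frames {9,8,7}
5 -> miss, evict 7, frames {9,8,5}
8 -> hit
5 -> hit
0 -> miss, evict 5, frames {9,8,0}
9 -> hit

{0, 8, 9}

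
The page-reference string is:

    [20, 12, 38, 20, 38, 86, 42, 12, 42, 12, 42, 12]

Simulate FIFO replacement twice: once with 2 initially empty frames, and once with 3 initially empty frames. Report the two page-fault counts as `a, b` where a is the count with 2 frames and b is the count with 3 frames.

2 frames: F F F F . F F F . . . . → 7 faults.
3 frames: F F F . . F F F . . . . → 6 faults.
6 < 7: adding a frame reduced faults, as is typical.

7, 6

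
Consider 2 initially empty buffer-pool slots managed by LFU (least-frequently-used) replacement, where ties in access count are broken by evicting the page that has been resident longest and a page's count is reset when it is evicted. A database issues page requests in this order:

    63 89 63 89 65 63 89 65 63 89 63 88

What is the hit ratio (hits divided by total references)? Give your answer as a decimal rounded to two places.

0.42

63 → miss, frames [63]
89 → miss, frames [63, 89]
63 → hit
89 → hit
65 → miss, evict 63, frames [89, 65]
63 → miss, evict 65, frames [89, 63]
89 → hit
65 → miss, evict 63, frames [89, 65]
63 → miss, evict 65, frames [89, 63]
89 → hit
63 → hit
88 → miss, evict 63, frames [89, 88]
Hits: 5 of 12 references → 5/12 = 0.4167.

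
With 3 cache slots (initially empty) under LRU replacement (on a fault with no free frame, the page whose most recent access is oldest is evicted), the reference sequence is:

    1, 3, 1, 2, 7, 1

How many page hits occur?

1 -> fault, frames {1}
3 -> fault, frames {1,3}
1 -> hit
2 -> fault, frames {3,1,2}
7 -> fault, evict 3, frames {1,2,7}
1 -> hit
Hits: 2.

2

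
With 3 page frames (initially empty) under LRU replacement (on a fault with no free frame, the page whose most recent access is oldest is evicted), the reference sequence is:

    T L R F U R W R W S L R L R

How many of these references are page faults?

9

T → miss, frames {T}
L → miss, frames {T,L}
R → miss, frames {T,L,R}
F → miss, evict T, frames {L,R,F}
U → miss, evict L, frames {R,F,U}
R → hit
W → miss, evict F, frames {U,R,W}
R → hit
W → hit
S → miss, evict U, frames {R,W,S}
L → miss, evict R, frames {W,S,L}
R → miss, evict W, frames {S,L,R}
L → hit
R → hit
Page faults: 9.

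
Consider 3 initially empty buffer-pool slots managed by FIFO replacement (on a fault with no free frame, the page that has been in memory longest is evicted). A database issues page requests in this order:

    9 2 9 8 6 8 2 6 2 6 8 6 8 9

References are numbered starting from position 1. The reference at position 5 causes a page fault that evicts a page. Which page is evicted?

9

pos 1: 9: fault, frames (9)
pos 2: 2: fault, frames (9 2)
pos 3: 9: hit
pos 4: 8: fault, frames (9 2 8)
pos 5: 6: fault, evict 9, frames (2 8 6)
At position 5, page 9 is evicted.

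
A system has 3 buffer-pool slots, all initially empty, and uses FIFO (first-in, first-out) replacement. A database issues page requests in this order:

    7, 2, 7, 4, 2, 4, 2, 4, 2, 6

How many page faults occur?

4

7 → miss, frames [7]
2 → miss, frames [7, 2]
7 → hit
4 → miss, frames [7, 2, 4]
2 → hit
4 → hit
2 → hit
4 → hit
2 → hit
6 → miss, evict 7, frames [2, 4, 6]
Page faults: 4.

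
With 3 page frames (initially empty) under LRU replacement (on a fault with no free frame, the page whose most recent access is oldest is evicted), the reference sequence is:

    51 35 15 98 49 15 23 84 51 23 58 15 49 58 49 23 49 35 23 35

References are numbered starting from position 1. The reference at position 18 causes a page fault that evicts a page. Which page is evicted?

pos 1: 51 -> fault, frames {51}
pos 2: 35 -> fault, frames {51,35}
pos 3: 15 -> fault, frames {51,35,15}
pos 4: 98 -> fault, evict 51, frames {35,15,98}
pos 5: 49 -> fault, evict 35, frames {15,98,49}
pos 6: 15 -> hit
pos 7: 23 -> fault, evict 98, frames {49,15,23}
pos 8: 84 -> fault, evict 49, frames {15,23,84}
pos 9: 51 -> fault, evict 15, frames {23,84,51}
pos 10: 23 -> hit
pos 11: 58 -> fault, evict 84, frames {51,23,58}
pos 12: 15 -> fault, evict 51, frames {23,58,15}
pos 13: 49 -> fault, evict 23, frames {58,15,49}
pos 14: 58 -> hit
pos 15: 49 -> hit
pos 16: 23 -> fault, evict 15, frames {58,49,23}
pos 17: 49 -> hit
pos 18: 35 -> fault, evict 58, frames {23,49,35}
At position 18, page 58 is evicted.

58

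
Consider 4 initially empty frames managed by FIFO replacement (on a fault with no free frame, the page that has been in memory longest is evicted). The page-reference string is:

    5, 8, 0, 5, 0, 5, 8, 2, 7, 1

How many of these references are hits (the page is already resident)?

5 → fault, frames {5}
8 → fault, frames {5,8}
0 → fault, frames {5,8,0}
5 → hit
0 → hit
5 → hit
8 → hit
2 → fault, frames {5,8,0,2}
7 → fault, evict 5, frames {8,0,2,7}
1 → fault, evict 8, frames {0,2,7,1}
Hits: 4.

4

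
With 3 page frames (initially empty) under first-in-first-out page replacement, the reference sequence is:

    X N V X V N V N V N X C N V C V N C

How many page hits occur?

14

X → miss, frames (X)
N → miss, frames (X N)
V → miss, frames (X N V)
X → hit
V → hit
N → hit
V → hit
N → hit
V → hit
N → hit
X → hit
C → miss, evict X, frames (N V C)
N → hit
V → hit
C → hit
V → hit
N → hit
C → hit
Hits: 14.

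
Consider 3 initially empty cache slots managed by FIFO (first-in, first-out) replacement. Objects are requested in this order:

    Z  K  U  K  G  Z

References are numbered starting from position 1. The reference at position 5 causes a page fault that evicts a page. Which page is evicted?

Z

pos 1: Z -> fault, frames [Z]
pos 2: K -> fault, frames [Z, K]
pos 3: U -> fault, frames [Z, K, U]
pos 4: K -> hit
pos 5: G -> fault, evict Z, frames [K, U, G]
At position 5, page Z is evicted.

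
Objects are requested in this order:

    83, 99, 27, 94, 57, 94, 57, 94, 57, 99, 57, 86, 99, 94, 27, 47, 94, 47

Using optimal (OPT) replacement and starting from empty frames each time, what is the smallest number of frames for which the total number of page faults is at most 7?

f=1: 18 faults
f=2: 10 faults
f=3: 8 faults
f=4: 7 faults
f=5: 7 faults
f=6: 7 faults
f=7: 7 faults
Smallest f with faults ≤ 7 is 4.

4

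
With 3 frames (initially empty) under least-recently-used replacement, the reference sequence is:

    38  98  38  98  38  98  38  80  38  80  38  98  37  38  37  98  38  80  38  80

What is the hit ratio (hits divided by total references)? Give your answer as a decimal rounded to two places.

0.75

38 → miss, frames {38}
98 → miss, frames {38,98}
38 → hit
98 → hit
38 → hit
98 → hit
38 → hit
80 → miss, frames {98,38,80}
38 → hit
80 → hit
38 → hit
98 → hit
37 → miss, evict 80, frames {38,98,37}
38 → hit
37 → hit
98 → hit
38 → hit
80 → miss, evict 37, frames {98,38,80}
38 → hit
80 → hit
Hits: 15 of 20 references → 15/20 = 0.7500.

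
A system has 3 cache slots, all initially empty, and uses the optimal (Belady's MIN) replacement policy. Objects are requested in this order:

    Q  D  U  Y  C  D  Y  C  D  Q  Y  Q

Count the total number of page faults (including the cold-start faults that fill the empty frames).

Q → fault, frames (Q)
D → fault, frames (Q D)
U → fault, frames (Q D U)
Y → fault, evict U, frames (Q D Y)
C → fault, evict Q, frames (D Y C)
D → hit
Y → hit
C → hit
D → hit
Q → fault, evict C, frames (D Y Q)
Y → hit
Q → hit
Page faults: 6.

6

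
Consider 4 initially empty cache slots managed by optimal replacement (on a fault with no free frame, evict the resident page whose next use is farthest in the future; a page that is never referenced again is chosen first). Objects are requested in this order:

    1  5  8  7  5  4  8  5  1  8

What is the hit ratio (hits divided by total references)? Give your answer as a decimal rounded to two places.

1 -> miss, frames (1)
5 -> miss, frames (1 5)
8 -> miss, frames (1 5 8)
7 -> miss, frames (1 5 8 7)
5 -> hit
4 -> miss, evict 7, frames (1 5 8 4)
8 -> hit
5 -> hit
1 -> hit
8 -> hit
Hits: 5 of 10 references → 5/10 = 0.5000.

0.50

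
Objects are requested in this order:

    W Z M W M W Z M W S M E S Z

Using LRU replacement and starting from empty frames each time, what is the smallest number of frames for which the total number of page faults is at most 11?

3

f=1: 14 faults
f=2: 12 faults
f=3: 6 faults
f=4: 6 faults
f=5: 5 faults
Smallest f with faults ≤ 11 is 3.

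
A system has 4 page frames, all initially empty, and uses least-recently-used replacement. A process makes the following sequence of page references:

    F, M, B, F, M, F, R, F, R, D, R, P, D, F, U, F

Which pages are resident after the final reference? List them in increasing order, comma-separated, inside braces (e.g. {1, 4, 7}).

{D, F, P, U}

F → miss, frames [F]
M → miss, frames [F, M]
B → miss, frames [F, M, B]
F → hit
M → hit
F → hit
R → miss, frames [B, M, F, R]
F → hit
R → hit
D → miss, evict B, frames [M, F, R, D]
R → hit
P → miss, evict M, frames [F, D, R, P]
D → hit
F → hit
U → miss, evict R, frames [P, D, F, U]
F → hit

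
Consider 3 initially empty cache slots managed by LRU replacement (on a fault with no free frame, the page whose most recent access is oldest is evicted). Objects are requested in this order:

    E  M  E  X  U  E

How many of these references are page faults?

4

E -> miss, frames [E]
M -> miss, frames [E, M]
E -> hit
X -> miss, frames [M, E, X]
U -> miss, evict M, frames [E, X, U]
E -> hit
Page faults: 4.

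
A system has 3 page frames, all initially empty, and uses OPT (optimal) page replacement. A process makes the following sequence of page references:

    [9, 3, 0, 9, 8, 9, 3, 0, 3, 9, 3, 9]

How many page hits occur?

9 → fault, frames [9]
3 → fault, frames [9, 3]
0 → fault, frames [9, 3, 0]
9 → hit
8 → fault, evict 0, frames [9, 3, 8]
9 → hit
3 → hit
0 → fault, evict 8, frames [9, 3, 0]
3 → hit
9 → hit
3 → hit
9 → hit
Hits: 7.

7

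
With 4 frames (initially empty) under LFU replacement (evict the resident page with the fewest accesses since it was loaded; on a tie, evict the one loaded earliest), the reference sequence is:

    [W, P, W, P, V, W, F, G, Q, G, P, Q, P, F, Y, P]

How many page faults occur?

W -> fault, frames [W]
P -> fault, frames [W, P]
W -> hit
P -> hit
V -> fault, frames [W, P, V]
W -> hit
F -> fault, frames [W, P, V, F]
G -> fault, evict V, frames [W, P, F, G]
Q -> fault, evict F, frames [W, P, G, Q]
G -> hit
P -> hit
Q -> hit
P -> hit
F -> fault, evict G, frames [W, P, Q, F]
Y -> fault, evict F, frames [W, P, Q, Y]
P -> hit
Page faults: 8.

8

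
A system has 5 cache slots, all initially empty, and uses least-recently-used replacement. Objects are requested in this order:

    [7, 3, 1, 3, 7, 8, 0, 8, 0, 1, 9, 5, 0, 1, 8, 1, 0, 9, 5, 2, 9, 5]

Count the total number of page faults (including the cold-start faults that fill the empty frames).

8

7 → fault, frames (7)
3 → fault, frames (7 3)
1 → fault, frames (7 3 1)
3 → hit
7 → hit
8 → fault, frames (1 3 7 8)
0 → fault, frames (1 3 7 8 0)
8 → hit
0 → hit
1 → hit
9 → fault, evict 3, frames (7 8 0 1 9)
5 → fault, evict 7, frames (8 0 1 9 5)
0 → hit
1 → hit
8 → hit
1 → hit
0 → hit
9 → hit
5 → hit
2 → fault, evict 8, frames (1 0 9 5 2)
9 → hit
5 → hit
Page faults: 8.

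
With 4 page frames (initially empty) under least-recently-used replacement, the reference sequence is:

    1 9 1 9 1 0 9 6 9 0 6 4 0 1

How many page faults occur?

6

1 → fault, frames [1]
9 → fault, frames [1, 9]
1 → hit
9 → hit
1 → hit
0 → fault, frames [9, 1, 0]
9 → hit
6 → fault, frames [1, 0, 9, 6]
9 → hit
0 → hit
6 → hit
4 → fault, evict 1, frames [9, 0, 6, 4]
0 → hit
1 → fault, evict 9, frames [6, 4, 0, 1]
Page faults: 6.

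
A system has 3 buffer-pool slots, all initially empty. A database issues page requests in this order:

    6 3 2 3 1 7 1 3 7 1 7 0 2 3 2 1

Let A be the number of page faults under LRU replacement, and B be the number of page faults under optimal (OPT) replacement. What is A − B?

2

Under LRU: F F F . F F . . . . . F F F . F → 9 faults.
Under OPT: F F F . F F . . . . . F F . . . → 7 faults.
A − B = 9 − 7 = 2.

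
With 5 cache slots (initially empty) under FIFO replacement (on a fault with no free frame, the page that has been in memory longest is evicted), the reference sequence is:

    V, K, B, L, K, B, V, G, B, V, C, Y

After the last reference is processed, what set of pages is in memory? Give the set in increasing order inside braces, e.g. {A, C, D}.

{B, C, G, L, Y}

V → fault, frames {V}
K → fault, frames {V,K}
B → fault, frames {V,K,B}
L → fault, frames {V,K,B,L}
K → hit
B → hit
V → hit
G → fault, frames {V,K,B,L,G}
B → hit
V → hit
C → fault, evict V, frames {K,B,L,G,C}
Y → fault, evict K, frames {B,L,G,C,Y}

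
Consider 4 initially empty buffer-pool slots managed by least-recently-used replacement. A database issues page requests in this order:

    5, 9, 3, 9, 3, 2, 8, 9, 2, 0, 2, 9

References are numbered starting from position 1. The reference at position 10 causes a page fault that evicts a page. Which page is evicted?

pos 1: 5 → miss, frames [5]
pos 2: 9 → miss, frames [5, 9]
pos 3: 3 → miss, frames [5, 9, 3]
pos 4: 9 → hit
pos 5: 3 → hit
pos 6: 2 → miss, frames [5, 9, 3, 2]
pos 7: 8 → miss, evict 5, frames [9, 3, 2, 8]
pos 8: 9 → hit
pos 9: 2 → hit
pos 10: 0 → miss, evict 3, frames [8, 9, 2, 0]
At position 10, page 3 is evicted.

3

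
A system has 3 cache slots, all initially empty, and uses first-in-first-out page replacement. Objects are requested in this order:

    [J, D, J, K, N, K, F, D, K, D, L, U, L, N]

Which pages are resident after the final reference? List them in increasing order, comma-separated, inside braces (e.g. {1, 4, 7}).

{L, N, U}

J: miss, frames {J}
D: miss, frames {J,D}
J: hit
K: miss, frames {J,D,K}
N: miss, evict J, frames {D,K,N}
K: hit
F: miss, evict D, frames {K,N,F}
D: miss, evict K, frames {N,F,D}
K: miss, evict N, frames {F,D,K}
D: hit
L: miss, evict F, frames {D,K,L}
U: miss, evict D, frames {K,L,U}
L: hit
N: miss, evict K, frames {L,U,N}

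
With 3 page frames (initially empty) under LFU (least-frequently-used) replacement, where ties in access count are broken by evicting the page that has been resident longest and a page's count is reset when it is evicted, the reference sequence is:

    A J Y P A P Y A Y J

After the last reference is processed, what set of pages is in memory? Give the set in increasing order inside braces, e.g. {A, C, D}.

A -> fault, frames (A)
J -> fault, frames (A J)
Y -> fault, frames (A J Y)
P -> fault, evict A, frames (J Y P)
A -> fault, evict J, frames (Y P A)
P -> hit
Y -> hit
A -> hit
Y -> hit
J -> fault, evict P, frames (Y A J)

{A, J, Y}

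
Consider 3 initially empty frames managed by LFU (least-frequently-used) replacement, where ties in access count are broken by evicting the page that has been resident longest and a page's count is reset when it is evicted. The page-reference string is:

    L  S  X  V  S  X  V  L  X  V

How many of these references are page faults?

5

L: fault, frames [L]
S: fault, frames [L, S]
X: fault, frames [L, S, X]
V: fault, evict L, frames [S, X, V]
S: hit
X: hit
V: hit
L: fault, evict S, frames [X, V, L]
X: hit
V: hit
Page faults: 5.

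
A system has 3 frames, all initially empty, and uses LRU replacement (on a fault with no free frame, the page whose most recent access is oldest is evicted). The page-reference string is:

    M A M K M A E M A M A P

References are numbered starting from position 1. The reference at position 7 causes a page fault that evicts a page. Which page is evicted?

pos 1: M -> miss, frames (M)
pos 2: A -> miss, frames (M A)
pos 3: M -> hit
pos 4: K -> miss, frames (A M K)
pos 5: M -> hit
pos 6: A -> hit
pos 7: E -> miss, evict K, frames (M A E)
At position 7, page K is evicted.

K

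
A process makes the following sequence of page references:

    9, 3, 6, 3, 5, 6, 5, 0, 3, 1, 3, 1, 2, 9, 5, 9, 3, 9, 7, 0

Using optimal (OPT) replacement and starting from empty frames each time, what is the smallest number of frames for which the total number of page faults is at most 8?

5

f=1: 20 faults
f=2: 13 faults
f=3: 10 faults
f=4: 9 faults
f=5: 8 faults
f=6: 8 faults
f=7: 8 faults
f=8: 8 faults
Smallest f with faults ≤ 8 is 5.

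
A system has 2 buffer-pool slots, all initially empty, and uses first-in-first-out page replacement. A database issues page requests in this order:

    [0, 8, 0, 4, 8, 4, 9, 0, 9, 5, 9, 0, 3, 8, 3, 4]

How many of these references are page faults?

0: miss, frames {0}
8: miss, frames {0,8}
0: hit
4: miss, evict 0, frames {8,4}
8: hit
4: hit
9: miss, evict 8, frames {4,9}
0: miss, evict 4, frames {9,0}
9: hit
5: miss, evict 9, frames {0,5}
9: miss, evict 0, frames {5,9}
0: miss, evict 5, frames {9,0}
3: miss, evict 9, frames {0,3}
8: miss, evict 0, frames {3,8}
3: hit
4: miss, evict 3, frames {8,4}
Page faults: 11.

11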